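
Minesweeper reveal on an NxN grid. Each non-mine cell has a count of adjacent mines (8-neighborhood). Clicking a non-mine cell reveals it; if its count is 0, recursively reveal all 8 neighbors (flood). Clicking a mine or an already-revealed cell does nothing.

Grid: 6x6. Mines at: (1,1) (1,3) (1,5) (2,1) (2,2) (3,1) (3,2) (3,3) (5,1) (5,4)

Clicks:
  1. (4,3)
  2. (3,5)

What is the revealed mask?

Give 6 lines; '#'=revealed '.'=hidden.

Click 1 (4,3) count=3: revealed 1 new [(4,3)] -> total=1
Click 2 (3,5) count=0: revealed 6 new [(2,4) (2,5) (3,4) (3,5) (4,4) (4,5)] -> total=7

Answer: ......
......
....##
....##
...###
......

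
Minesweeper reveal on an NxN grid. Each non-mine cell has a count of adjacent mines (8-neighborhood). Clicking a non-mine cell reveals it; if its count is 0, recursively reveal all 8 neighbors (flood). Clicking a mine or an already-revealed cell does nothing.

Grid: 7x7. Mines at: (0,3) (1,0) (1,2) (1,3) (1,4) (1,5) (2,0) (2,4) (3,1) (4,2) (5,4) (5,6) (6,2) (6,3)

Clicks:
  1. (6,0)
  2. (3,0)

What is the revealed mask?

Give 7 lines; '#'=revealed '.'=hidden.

Answer: .......
.......
.......
#......
##.....
##.....
##.....

Derivation:
Click 1 (6,0) count=0: revealed 6 new [(4,0) (4,1) (5,0) (5,1) (6,0) (6,1)] -> total=6
Click 2 (3,0) count=2: revealed 1 new [(3,0)] -> total=7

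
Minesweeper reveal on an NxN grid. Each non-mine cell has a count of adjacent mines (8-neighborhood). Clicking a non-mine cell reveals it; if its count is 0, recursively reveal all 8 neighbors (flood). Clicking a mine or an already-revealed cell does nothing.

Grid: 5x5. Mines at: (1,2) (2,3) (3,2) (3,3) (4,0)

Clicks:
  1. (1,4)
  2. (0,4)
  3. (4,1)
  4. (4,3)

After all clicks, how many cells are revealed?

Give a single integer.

Answer: 6

Derivation:
Click 1 (1,4) count=1: revealed 1 new [(1,4)] -> total=1
Click 2 (0,4) count=0: revealed 3 new [(0,3) (0,4) (1,3)] -> total=4
Click 3 (4,1) count=2: revealed 1 new [(4,1)] -> total=5
Click 4 (4,3) count=2: revealed 1 new [(4,3)] -> total=6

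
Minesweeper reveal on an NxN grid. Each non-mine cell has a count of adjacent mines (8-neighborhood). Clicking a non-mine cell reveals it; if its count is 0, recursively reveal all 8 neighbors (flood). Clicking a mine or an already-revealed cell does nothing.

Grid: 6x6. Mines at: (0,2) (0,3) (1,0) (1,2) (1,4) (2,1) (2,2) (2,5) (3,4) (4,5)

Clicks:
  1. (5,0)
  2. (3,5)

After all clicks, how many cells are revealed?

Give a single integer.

Answer: 15

Derivation:
Click 1 (5,0) count=0: revealed 14 new [(3,0) (3,1) (3,2) (3,3) (4,0) (4,1) (4,2) (4,3) (4,4) (5,0) (5,1) (5,2) (5,3) (5,4)] -> total=14
Click 2 (3,5) count=3: revealed 1 new [(3,5)] -> total=15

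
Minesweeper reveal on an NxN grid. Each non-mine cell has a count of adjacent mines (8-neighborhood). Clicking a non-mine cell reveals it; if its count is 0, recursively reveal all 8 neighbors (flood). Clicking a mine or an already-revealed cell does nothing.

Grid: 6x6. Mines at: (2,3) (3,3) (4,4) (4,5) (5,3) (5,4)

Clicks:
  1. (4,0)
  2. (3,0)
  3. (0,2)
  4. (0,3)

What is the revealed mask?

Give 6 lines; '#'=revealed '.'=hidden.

Click 1 (4,0) count=0: revealed 28 new [(0,0) (0,1) (0,2) (0,3) (0,4) (0,5) (1,0) (1,1) (1,2) (1,3) (1,4) (1,5) (2,0) (2,1) (2,2) (2,4) (2,5) (3,0) (3,1) (3,2) (3,4) (3,5) (4,0) (4,1) (4,2) (5,0) (5,1) (5,2)] -> total=28
Click 2 (3,0) count=0: revealed 0 new [(none)] -> total=28
Click 3 (0,2) count=0: revealed 0 new [(none)] -> total=28
Click 4 (0,3) count=0: revealed 0 new [(none)] -> total=28

Answer: ######
######
###.##
###.##
###...
###...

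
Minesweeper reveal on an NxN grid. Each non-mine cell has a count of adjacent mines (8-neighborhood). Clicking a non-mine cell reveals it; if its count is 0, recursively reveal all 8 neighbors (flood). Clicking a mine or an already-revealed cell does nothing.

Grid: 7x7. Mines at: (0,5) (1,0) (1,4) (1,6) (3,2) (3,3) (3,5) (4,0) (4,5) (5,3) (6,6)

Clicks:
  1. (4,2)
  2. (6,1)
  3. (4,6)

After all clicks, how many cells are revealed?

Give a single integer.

Click 1 (4,2) count=3: revealed 1 new [(4,2)] -> total=1
Click 2 (6,1) count=0: revealed 6 new [(5,0) (5,1) (5,2) (6,0) (6,1) (6,2)] -> total=7
Click 3 (4,6) count=2: revealed 1 new [(4,6)] -> total=8

Answer: 8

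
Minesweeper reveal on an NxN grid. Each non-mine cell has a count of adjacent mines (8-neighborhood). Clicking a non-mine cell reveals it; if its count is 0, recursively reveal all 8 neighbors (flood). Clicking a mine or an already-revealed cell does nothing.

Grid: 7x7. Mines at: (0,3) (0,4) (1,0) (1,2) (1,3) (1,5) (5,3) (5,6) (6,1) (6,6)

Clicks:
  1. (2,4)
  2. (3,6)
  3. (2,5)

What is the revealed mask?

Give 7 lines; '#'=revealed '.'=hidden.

Click 1 (2,4) count=2: revealed 1 new [(2,4)] -> total=1
Click 2 (3,6) count=0: revealed 23 new [(2,0) (2,1) (2,2) (2,3) (2,5) (2,6) (3,0) (3,1) (3,2) (3,3) (3,4) (3,5) (3,6) (4,0) (4,1) (4,2) (4,3) (4,4) (4,5) (4,6) (5,0) (5,1) (5,2)] -> total=24
Click 3 (2,5) count=1: revealed 0 new [(none)] -> total=24

Answer: .......
.......
#######
#######
#######
###....
.......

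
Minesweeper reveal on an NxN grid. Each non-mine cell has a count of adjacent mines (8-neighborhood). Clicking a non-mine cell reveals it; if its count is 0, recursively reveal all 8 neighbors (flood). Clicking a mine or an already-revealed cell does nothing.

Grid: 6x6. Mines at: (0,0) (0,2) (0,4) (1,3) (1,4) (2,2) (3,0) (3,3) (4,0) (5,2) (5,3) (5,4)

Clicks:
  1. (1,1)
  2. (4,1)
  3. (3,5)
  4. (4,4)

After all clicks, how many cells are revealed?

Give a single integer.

Answer: 8

Derivation:
Click 1 (1,1) count=3: revealed 1 new [(1,1)] -> total=1
Click 2 (4,1) count=3: revealed 1 new [(4,1)] -> total=2
Click 3 (3,5) count=0: revealed 6 new [(2,4) (2,5) (3,4) (3,5) (4,4) (4,5)] -> total=8
Click 4 (4,4) count=3: revealed 0 new [(none)] -> total=8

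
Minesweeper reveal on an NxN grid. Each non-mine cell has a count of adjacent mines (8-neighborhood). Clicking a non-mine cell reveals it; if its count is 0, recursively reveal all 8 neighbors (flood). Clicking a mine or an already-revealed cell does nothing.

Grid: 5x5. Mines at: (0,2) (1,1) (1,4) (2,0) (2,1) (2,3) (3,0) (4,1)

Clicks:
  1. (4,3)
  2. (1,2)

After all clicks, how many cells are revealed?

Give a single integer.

Click 1 (4,3) count=0: revealed 6 new [(3,2) (3,3) (3,4) (4,2) (4,3) (4,4)] -> total=6
Click 2 (1,2) count=4: revealed 1 new [(1,2)] -> total=7

Answer: 7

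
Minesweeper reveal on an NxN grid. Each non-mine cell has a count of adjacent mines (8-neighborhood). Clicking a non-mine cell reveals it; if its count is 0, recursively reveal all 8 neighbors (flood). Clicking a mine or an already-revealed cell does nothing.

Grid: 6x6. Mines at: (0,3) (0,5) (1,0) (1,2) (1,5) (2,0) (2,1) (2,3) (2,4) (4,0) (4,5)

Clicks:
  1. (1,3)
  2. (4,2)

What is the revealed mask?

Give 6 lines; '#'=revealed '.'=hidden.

Click 1 (1,3) count=4: revealed 1 new [(1,3)] -> total=1
Click 2 (4,2) count=0: revealed 12 new [(3,1) (3,2) (3,3) (3,4) (4,1) (4,2) (4,3) (4,4) (5,1) (5,2) (5,3) (5,4)] -> total=13

Answer: ......
...#..
......
.####.
.####.
.####.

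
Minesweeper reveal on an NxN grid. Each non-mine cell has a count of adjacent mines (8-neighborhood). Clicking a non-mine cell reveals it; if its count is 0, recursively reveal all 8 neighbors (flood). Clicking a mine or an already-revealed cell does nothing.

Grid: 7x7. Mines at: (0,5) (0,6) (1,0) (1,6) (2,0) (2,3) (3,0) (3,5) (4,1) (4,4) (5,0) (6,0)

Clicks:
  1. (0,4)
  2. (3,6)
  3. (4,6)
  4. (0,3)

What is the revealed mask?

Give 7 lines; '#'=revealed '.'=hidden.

Click 1 (0,4) count=1: revealed 1 new [(0,4)] -> total=1
Click 2 (3,6) count=1: revealed 1 new [(3,6)] -> total=2
Click 3 (4,6) count=1: revealed 1 new [(4,6)] -> total=3
Click 4 (0,3) count=0: revealed 7 new [(0,1) (0,2) (0,3) (1,1) (1,2) (1,3) (1,4)] -> total=10

Answer: .####..
.####..
.......
......#
......#
.......
.......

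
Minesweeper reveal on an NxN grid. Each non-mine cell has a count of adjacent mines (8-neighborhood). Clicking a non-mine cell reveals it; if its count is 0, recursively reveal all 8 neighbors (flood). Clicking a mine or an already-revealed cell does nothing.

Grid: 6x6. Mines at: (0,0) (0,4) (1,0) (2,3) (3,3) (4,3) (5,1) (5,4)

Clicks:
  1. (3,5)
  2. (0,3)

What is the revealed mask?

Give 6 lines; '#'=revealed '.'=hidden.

Click 1 (3,5) count=0: revealed 8 new [(1,4) (1,5) (2,4) (2,5) (3,4) (3,5) (4,4) (4,5)] -> total=8
Click 2 (0,3) count=1: revealed 1 new [(0,3)] -> total=9

Answer: ...#..
....##
....##
....##
....##
......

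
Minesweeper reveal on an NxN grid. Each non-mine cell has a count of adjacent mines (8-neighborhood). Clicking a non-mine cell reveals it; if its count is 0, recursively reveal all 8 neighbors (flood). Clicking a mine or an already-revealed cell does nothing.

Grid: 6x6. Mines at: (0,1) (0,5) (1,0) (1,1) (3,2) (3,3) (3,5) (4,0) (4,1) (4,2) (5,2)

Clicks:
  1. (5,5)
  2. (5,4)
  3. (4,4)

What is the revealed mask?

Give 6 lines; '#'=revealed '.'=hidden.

Click 1 (5,5) count=0: revealed 6 new [(4,3) (4,4) (4,5) (5,3) (5,4) (5,5)] -> total=6
Click 2 (5,4) count=0: revealed 0 new [(none)] -> total=6
Click 3 (4,4) count=2: revealed 0 new [(none)] -> total=6

Answer: ......
......
......
......
...###
...###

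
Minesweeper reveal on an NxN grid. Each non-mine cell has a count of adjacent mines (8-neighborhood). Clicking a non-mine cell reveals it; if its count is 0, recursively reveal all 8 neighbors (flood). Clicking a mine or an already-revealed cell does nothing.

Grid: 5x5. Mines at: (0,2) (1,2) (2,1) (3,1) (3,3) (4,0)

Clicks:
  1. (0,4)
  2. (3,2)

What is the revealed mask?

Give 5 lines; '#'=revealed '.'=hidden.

Answer: ...##
...##
...##
..#..
.....

Derivation:
Click 1 (0,4) count=0: revealed 6 new [(0,3) (0,4) (1,3) (1,4) (2,3) (2,4)] -> total=6
Click 2 (3,2) count=3: revealed 1 new [(3,2)] -> total=7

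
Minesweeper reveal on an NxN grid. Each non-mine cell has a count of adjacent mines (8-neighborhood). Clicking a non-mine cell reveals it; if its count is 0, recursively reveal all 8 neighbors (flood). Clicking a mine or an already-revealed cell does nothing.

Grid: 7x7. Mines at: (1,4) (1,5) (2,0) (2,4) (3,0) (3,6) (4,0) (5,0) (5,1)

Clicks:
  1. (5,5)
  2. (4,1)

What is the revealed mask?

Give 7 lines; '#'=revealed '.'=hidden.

Answer: ####...
####...
.###...
.#####.
.######
..#####
..#####

Derivation:
Click 1 (5,5) count=0: revealed 32 new [(0,0) (0,1) (0,2) (0,3) (1,0) (1,1) (1,2) (1,3) (2,1) (2,2) (2,3) (3,1) (3,2) (3,3) (3,4) (3,5) (4,1) (4,2) (4,3) (4,4) (4,5) (4,6) (5,2) (5,3) (5,4) (5,5) (5,6) (6,2) (6,3) (6,4) (6,5) (6,6)] -> total=32
Click 2 (4,1) count=4: revealed 0 new [(none)] -> total=32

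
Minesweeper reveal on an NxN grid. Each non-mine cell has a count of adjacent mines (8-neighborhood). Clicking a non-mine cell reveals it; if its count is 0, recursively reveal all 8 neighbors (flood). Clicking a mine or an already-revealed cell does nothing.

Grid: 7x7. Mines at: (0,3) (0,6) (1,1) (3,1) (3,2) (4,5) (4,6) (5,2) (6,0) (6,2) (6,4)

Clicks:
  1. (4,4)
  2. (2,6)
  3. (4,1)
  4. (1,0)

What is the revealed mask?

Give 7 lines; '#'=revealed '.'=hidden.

Answer: .......
#..####
...####
...####
.#..#..
.......
.......

Derivation:
Click 1 (4,4) count=1: revealed 1 new [(4,4)] -> total=1
Click 2 (2,6) count=0: revealed 12 new [(1,3) (1,4) (1,5) (1,6) (2,3) (2,4) (2,5) (2,6) (3,3) (3,4) (3,5) (3,6)] -> total=13
Click 3 (4,1) count=3: revealed 1 new [(4,1)] -> total=14
Click 4 (1,0) count=1: revealed 1 new [(1,0)] -> total=15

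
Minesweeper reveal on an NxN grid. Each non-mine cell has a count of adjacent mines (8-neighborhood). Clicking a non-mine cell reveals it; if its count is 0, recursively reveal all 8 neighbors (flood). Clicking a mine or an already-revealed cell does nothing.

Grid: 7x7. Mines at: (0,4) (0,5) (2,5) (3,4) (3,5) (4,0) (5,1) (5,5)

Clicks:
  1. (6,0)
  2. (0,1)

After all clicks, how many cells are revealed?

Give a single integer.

Answer: 20

Derivation:
Click 1 (6,0) count=1: revealed 1 new [(6,0)] -> total=1
Click 2 (0,1) count=0: revealed 19 new [(0,0) (0,1) (0,2) (0,3) (1,0) (1,1) (1,2) (1,3) (2,0) (2,1) (2,2) (2,3) (3,0) (3,1) (3,2) (3,3) (4,1) (4,2) (4,3)] -> total=20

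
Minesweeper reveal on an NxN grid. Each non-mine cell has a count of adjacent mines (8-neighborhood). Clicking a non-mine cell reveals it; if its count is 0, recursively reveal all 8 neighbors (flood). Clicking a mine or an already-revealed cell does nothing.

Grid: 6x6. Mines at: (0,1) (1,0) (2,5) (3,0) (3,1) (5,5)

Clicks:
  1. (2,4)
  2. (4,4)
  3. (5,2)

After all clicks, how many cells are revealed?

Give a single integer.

Click 1 (2,4) count=1: revealed 1 new [(2,4)] -> total=1
Click 2 (4,4) count=1: revealed 1 new [(4,4)] -> total=2
Click 3 (5,2) count=0: revealed 22 new [(0,2) (0,3) (0,4) (0,5) (1,2) (1,3) (1,4) (1,5) (2,2) (2,3) (3,2) (3,3) (3,4) (4,0) (4,1) (4,2) (4,3) (5,0) (5,1) (5,2) (5,3) (5,4)] -> total=24

Answer: 24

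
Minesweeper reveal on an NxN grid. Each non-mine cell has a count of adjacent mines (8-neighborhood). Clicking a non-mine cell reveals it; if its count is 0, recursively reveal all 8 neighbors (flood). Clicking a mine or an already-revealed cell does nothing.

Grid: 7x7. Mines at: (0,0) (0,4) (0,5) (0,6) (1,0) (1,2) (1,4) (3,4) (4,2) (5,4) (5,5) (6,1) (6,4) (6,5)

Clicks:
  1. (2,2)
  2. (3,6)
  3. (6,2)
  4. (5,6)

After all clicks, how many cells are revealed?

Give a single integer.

Click 1 (2,2) count=1: revealed 1 new [(2,2)] -> total=1
Click 2 (3,6) count=0: revealed 8 new [(1,5) (1,6) (2,5) (2,6) (3,5) (3,6) (4,5) (4,6)] -> total=9
Click 3 (6,2) count=1: revealed 1 new [(6,2)] -> total=10
Click 4 (5,6) count=2: revealed 1 new [(5,6)] -> total=11

Answer: 11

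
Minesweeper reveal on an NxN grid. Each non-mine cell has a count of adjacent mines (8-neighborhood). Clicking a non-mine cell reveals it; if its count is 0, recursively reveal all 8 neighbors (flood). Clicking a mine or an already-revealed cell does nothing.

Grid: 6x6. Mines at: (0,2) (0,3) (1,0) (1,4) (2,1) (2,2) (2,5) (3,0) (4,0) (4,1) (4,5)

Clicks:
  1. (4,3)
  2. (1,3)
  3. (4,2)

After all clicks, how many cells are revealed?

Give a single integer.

Answer: 10

Derivation:
Click 1 (4,3) count=0: revealed 9 new [(3,2) (3,3) (3,4) (4,2) (4,3) (4,4) (5,2) (5,3) (5,4)] -> total=9
Click 2 (1,3) count=4: revealed 1 new [(1,3)] -> total=10
Click 3 (4,2) count=1: revealed 0 new [(none)] -> total=10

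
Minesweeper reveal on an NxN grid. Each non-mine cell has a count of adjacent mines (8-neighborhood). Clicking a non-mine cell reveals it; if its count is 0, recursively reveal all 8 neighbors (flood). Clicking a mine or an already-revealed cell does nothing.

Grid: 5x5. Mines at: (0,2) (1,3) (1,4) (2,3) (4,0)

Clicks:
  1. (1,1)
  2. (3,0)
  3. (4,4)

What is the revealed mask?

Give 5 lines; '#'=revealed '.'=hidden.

Answer: .....
.#...
.....
#####
.####

Derivation:
Click 1 (1,1) count=1: revealed 1 new [(1,1)] -> total=1
Click 2 (3,0) count=1: revealed 1 new [(3,0)] -> total=2
Click 3 (4,4) count=0: revealed 8 new [(3,1) (3,2) (3,3) (3,4) (4,1) (4,2) (4,3) (4,4)] -> total=10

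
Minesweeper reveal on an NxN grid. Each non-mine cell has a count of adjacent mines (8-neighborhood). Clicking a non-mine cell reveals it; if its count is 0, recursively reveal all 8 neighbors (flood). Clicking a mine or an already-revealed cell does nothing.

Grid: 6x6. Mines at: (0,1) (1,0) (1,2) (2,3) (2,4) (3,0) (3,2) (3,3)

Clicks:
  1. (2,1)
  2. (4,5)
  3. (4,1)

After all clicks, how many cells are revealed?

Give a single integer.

Click 1 (2,1) count=4: revealed 1 new [(2,1)] -> total=1
Click 2 (4,5) count=0: revealed 14 new [(3,4) (3,5) (4,0) (4,1) (4,2) (4,3) (4,4) (4,5) (5,0) (5,1) (5,2) (5,3) (5,4) (5,5)] -> total=15
Click 3 (4,1) count=2: revealed 0 new [(none)] -> total=15

Answer: 15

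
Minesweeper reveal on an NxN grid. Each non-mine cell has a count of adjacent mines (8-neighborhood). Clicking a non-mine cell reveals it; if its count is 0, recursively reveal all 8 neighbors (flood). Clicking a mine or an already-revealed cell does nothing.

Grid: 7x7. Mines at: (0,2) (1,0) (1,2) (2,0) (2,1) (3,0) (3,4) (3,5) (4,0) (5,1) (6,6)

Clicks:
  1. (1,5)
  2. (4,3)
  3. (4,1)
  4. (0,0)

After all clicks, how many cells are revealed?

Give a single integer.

Answer: 15

Derivation:
Click 1 (1,5) count=0: revealed 12 new [(0,3) (0,4) (0,5) (0,6) (1,3) (1,4) (1,5) (1,6) (2,3) (2,4) (2,5) (2,6)] -> total=12
Click 2 (4,3) count=1: revealed 1 new [(4,3)] -> total=13
Click 3 (4,1) count=3: revealed 1 new [(4,1)] -> total=14
Click 4 (0,0) count=1: revealed 1 new [(0,0)] -> total=15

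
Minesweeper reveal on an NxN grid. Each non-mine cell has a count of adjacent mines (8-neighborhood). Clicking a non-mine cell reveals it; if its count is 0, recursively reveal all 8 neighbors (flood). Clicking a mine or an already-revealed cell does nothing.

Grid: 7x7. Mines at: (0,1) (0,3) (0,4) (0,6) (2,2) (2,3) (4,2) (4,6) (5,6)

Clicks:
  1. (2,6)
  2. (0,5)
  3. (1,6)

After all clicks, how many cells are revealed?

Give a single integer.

Click 1 (2,6) count=0: revealed 9 new [(1,4) (1,5) (1,6) (2,4) (2,5) (2,6) (3,4) (3,5) (3,6)] -> total=9
Click 2 (0,5) count=2: revealed 1 new [(0,5)] -> total=10
Click 3 (1,6) count=1: revealed 0 new [(none)] -> total=10

Answer: 10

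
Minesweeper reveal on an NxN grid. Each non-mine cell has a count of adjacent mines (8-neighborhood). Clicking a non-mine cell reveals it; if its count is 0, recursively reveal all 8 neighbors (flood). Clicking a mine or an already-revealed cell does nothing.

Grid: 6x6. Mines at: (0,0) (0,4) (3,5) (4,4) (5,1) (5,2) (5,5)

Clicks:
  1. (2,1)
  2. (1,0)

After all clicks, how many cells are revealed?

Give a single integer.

Click 1 (2,1) count=0: revealed 22 new [(0,1) (0,2) (0,3) (1,0) (1,1) (1,2) (1,3) (1,4) (2,0) (2,1) (2,2) (2,3) (2,4) (3,0) (3,1) (3,2) (3,3) (3,4) (4,0) (4,1) (4,2) (4,3)] -> total=22
Click 2 (1,0) count=1: revealed 0 new [(none)] -> total=22

Answer: 22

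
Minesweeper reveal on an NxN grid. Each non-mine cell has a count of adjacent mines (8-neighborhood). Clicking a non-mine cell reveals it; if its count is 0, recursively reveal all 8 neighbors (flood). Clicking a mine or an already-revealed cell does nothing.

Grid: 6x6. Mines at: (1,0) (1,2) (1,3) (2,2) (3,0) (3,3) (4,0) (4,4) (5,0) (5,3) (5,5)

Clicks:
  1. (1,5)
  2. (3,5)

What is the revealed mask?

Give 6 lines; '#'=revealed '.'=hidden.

Answer: ....##
....##
....##
....##
......
......

Derivation:
Click 1 (1,5) count=0: revealed 8 new [(0,4) (0,5) (1,4) (1,5) (2,4) (2,5) (3,4) (3,5)] -> total=8
Click 2 (3,5) count=1: revealed 0 new [(none)] -> total=8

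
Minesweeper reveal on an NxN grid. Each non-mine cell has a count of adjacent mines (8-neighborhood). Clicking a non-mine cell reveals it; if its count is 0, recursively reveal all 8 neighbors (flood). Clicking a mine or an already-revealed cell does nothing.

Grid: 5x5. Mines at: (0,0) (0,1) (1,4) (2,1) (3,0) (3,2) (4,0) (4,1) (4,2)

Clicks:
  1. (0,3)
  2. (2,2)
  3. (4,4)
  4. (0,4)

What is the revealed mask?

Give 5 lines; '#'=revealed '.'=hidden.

Answer: ...##
.....
..###
...##
...##

Derivation:
Click 1 (0,3) count=1: revealed 1 new [(0,3)] -> total=1
Click 2 (2,2) count=2: revealed 1 new [(2,2)] -> total=2
Click 3 (4,4) count=0: revealed 6 new [(2,3) (2,4) (3,3) (3,4) (4,3) (4,4)] -> total=8
Click 4 (0,4) count=1: revealed 1 new [(0,4)] -> total=9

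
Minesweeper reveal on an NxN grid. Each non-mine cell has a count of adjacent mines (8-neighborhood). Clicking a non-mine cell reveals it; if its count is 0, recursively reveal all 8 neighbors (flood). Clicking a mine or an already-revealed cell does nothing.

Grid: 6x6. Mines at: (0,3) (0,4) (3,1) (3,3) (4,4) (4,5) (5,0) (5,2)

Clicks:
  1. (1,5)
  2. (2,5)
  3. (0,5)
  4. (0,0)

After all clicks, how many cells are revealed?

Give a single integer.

Answer: 16

Derivation:
Click 1 (1,5) count=1: revealed 1 new [(1,5)] -> total=1
Click 2 (2,5) count=0: revealed 5 new [(1,4) (2,4) (2,5) (3,4) (3,5)] -> total=6
Click 3 (0,5) count=1: revealed 1 new [(0,5)] -> total=7
Click 4 (0,0) count=0: revealed 9 new [(0,0) (0,1) (0,2) (1,0) (1,1) (1,2) (2,0) (2,1) (2,2)] -> total=16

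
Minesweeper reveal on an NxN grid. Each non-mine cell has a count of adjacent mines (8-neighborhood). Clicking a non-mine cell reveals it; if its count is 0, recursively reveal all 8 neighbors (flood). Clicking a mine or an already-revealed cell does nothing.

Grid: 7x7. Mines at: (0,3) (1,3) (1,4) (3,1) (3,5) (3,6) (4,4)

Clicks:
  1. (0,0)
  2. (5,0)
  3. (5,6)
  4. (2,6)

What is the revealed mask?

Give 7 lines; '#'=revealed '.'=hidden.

Click 1 (0,0) count=0: revealed 9 new [(0,0) (0,1) (0,2) (1,0) (1,1) (1,2) (2,0) (2,1) (2,2)] -> total=9
Click 2 (5,0) count=0: revealed 20 new [(4,0) (4,1) (4,2) (4,3) (4,5) (4,6) (5,0) (5,1) (5,2) (5,3) (5,4) (5,5) (5,6) (6,0) (6,1) (6,2) (6,3) (6,4) (6,5) (6,6)] -> total=29
Click 3 (5,6) count=0: revealed 0 new [(none)] -> total=29
Click 4 (2,6) count=2: revealed 1 new [(2,6)] -> total=30

Answer: ###....
###....
###...#
.......
####.##
#######
#######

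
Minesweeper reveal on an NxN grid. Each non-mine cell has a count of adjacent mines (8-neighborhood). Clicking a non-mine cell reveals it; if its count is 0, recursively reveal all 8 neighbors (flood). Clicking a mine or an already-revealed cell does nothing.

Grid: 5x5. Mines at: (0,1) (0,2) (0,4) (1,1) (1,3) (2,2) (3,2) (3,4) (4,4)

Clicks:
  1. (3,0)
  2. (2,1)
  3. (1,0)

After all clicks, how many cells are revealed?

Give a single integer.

Answer: 7

Derivation:
Click 1 (3,0) count=0: revealed 6 new [(2,0) (2,1) (3,0) (3,1) (4,0) (4,1)] -> total=6
Click 2 (2,1) count=3: revealed 0 new [(none)] -> total=6
Click 3 (1,0) count=2: revealed 1 new [(1,0)] -> total=7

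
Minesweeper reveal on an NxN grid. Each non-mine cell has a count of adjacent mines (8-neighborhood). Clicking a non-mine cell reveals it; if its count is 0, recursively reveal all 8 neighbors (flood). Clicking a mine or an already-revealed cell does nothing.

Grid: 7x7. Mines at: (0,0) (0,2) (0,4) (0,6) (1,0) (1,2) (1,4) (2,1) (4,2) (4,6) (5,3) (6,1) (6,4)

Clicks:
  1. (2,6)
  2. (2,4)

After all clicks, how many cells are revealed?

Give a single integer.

Click 1 (2,6) count=0: revealed 6 new [(1,5) (1,6) (2,5) (2,6) (3,5) (3,6)] -> total=6
Click 2 (2,4) count=1: revealed 1 new [(2,4)] -> total=7

Answer: 7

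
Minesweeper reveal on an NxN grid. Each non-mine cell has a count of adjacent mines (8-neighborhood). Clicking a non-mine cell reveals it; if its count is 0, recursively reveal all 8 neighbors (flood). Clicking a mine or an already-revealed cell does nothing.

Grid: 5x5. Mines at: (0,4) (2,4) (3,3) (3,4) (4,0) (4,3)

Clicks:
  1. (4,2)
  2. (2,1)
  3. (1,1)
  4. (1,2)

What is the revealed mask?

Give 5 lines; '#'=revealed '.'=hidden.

Click 1 (4,2) count=2: revealed 1 new [(4,2)] -> total=1
Click 2 (2,1) count=0: revealed 15 new [(0,0) (0,1) (0,2) (0,3) (1,0) (1,1) (1,2) (1,3) (2,0) (2,1) (2,2) (2,3) (3,0) (3,1) (3,2)] -> total=16
Click 3 (1,1) count=0: revealed 0 new [(none)] -> total=16
Click 4 (1,2) count=0: revealed 0 new [(none)] -> total=16

Answer: ####.
####.
####.
###..
..#..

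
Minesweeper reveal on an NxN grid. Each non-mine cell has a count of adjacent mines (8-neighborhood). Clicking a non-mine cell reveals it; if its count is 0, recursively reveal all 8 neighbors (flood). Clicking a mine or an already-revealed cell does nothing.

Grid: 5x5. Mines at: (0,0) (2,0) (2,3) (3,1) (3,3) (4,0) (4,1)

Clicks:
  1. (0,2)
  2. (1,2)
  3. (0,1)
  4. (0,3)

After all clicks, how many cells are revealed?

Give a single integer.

Answer: 8

Derivation:
Click 1 (0,2) count=0: revealed 8 new [(0,1) (0,2) (0,3) (0,4) (1,1) (1,2) (1,3) (1,4)] -> total=8
Click 2 (1,2) count=1: revealed 0 new [(none)] -> total=8
Click 3 (0,1) count=1: revealed 0 new [(none)] -> total=8
Click 4 (0,3) count=0: revealed 0 new [(none)] -> total=8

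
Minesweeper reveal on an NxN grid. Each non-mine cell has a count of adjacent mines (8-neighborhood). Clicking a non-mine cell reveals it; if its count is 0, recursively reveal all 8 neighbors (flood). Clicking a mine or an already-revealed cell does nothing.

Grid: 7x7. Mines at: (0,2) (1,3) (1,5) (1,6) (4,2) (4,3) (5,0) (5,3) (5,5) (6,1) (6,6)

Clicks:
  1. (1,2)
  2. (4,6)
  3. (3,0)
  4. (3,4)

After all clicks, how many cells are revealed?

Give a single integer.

Click 1 (1,2) count=2: revealed 1 new [(1,2)] -> total=1
Click 2 (4,6) count=1: revealed 1 new [(4,6)] -> total=2
Click 3 (3,0) count=0: revealed 12 new [(0,0) (0,1) (1,0) (1,1) (2,0) (2,1) (2,2) (3,0) (3,1) (3,2) (4,0) (4,1)] -> total=14
Click 4 (3,4) count=1: revealed 1 new [(3,4)] -> total=15

Answer: 15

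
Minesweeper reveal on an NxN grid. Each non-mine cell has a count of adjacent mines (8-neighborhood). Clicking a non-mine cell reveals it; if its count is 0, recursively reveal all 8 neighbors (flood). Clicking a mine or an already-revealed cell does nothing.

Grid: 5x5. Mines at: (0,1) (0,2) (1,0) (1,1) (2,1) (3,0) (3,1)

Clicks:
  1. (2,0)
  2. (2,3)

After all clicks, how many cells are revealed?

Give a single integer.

Answer: 15

Derivation:
Click 1 (2,0) count=5: revealed 1 new [(2,0)] -> total=1
Click 2 (2,3) count=0: revealed 14 new [(0,3) (0,4) (1,2) (1,3) (1,4) (2,2) (2,3) (2,4) (3,2) (3,3) (3,4) (4,2) (4,3) (4,4)] -> total=15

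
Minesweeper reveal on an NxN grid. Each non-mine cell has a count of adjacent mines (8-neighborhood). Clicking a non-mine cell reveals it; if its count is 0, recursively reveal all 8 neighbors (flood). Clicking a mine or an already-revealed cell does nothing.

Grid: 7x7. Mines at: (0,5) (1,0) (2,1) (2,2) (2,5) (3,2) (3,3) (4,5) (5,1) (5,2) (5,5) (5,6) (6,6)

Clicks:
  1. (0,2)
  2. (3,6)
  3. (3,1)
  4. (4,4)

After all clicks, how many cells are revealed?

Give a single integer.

Click 1 (0,2) count=0: revealed 8 new [(0,1) (0,2) (0,3) (0,4) (1,1) (1,2) (1,3) (1,4)] -> total=8
Click 2 (3,6) count=2: revealed 1 new [(3,6)] -> total=9
Click 3 (3,1) count=3: revealed 1 new [(3,1)] -> total=10
Click 4 (4,4) count=3: revealed 1 new [(4,4)] -> total=11

Answer: 11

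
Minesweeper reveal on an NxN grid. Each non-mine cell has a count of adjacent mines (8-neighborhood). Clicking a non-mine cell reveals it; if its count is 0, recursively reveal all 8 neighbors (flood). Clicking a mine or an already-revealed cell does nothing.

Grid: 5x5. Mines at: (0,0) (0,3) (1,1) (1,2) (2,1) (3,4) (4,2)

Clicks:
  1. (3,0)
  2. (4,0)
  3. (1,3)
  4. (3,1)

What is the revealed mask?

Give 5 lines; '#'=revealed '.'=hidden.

Answer: .....
...#.
.....
##...
##...

Derivation:
Click 1 (3,0) count=1: revealed 1 new [(3,0)] -> total=1
Click 2 (4,0) count=0: revealed 3 new [(3,1) (4,0) (4,1)] -> total=4
Click 3 (1,3) count=2: revealed 1 new [(1,3)] -> total=5
Click 4 (3,1) count=2: revealed 0 new [(none)] -> total=5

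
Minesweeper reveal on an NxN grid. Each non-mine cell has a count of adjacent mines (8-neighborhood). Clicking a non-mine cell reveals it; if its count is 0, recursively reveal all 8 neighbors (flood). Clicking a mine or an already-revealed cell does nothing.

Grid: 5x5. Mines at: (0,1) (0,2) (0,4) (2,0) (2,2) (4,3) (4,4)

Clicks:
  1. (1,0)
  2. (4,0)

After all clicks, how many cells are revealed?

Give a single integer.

Answer: 7

Derivation:
Click 1 (1,0) count=2: revealed 1 new [(1,0)] -> total=1
Click 2 (4,0) count=0: revealed 6 new [(3,0) (3,1) (3,2) (4,0) (4,1) (4,2)] -> total=7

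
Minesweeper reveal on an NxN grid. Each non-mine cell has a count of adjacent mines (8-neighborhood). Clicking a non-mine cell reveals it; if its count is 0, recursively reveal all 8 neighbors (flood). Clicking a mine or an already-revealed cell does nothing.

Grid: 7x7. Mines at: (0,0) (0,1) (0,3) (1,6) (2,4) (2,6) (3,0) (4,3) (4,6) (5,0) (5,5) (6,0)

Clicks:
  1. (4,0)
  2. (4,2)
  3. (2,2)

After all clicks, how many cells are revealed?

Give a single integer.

Answer: 11

Derivation:
Click 1 (4,0) count=2: revealed 1 new [(4,0)] -> total=1
Click 2 (4,2) count=1: revealed 1 new [(4,2)] -> total=2
Click 3 (2,2) count=0: revealed 9 new [(1,1) (1,2) (1,3) (2,1) (2,2) (2,3) (3,1) (3,2) (3,3)] -> total=11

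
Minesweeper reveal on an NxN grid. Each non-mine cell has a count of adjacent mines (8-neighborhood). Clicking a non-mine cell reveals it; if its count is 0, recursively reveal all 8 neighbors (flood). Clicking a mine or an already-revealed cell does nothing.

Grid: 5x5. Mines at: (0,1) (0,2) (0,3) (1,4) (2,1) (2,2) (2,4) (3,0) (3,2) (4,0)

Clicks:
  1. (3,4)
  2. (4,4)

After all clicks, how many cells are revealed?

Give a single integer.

Click 1 (3,4) count=1: revealed 1 new [(3,4)] -> total=1
Click 2 (4,4) count=0: revealed 3 new [(3,3) (4,3) (4,4)] -> total=4

Answer: 4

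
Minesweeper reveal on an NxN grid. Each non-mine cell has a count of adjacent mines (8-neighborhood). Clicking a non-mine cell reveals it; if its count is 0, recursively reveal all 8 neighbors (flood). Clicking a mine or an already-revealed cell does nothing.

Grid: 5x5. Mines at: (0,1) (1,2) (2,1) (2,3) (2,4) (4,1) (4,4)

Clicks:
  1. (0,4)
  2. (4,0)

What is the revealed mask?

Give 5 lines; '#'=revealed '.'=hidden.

Answer: ...##
...##
.....
.....
#....

Derivation:
Click 1 (0,4) count=0: revealed 4 new [(0,3) (0,4) (1,3) (1,4)] -> total=4
Click 2 (4,0) count=1: revealed 1 new [(4,0)] -> total=5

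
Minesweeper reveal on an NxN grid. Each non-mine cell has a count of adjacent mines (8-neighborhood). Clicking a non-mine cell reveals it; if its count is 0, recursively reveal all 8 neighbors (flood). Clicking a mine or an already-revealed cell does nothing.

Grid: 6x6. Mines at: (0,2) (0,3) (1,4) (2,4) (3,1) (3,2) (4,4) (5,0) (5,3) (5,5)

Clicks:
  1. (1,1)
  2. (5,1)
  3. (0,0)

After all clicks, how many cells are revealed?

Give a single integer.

Answer: 7

Derivation:
Click 1 (1,1) count=1: revealed 1 new [(1,1)] -> total=1
Click 2 (5,1) count=1: revealed 1 new [(5,1)] -> total=2
Click 3 (0,0) count=0: revealed 5 new [(0,0) (0,1) (1,0) (2,0) (2,1)] -> total=7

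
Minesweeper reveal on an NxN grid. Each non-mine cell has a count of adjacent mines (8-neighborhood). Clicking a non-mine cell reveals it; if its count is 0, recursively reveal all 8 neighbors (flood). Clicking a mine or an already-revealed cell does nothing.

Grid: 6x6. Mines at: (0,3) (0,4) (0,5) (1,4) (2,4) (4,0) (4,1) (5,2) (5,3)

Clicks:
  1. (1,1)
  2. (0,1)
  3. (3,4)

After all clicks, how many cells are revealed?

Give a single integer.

Click 1 (1,1) count=0: revealed 15 new [(0,0) (0,1) (0,2) (1,0) (1,1) (1,2) (1,3) (2,0) (2,1) (2,2) (2,3) (3,0) (3,1) (3,2) (3,3)] -> total=15
Click 2 (0,1) count=0: revealed 0 new [(none)] -> total=15
Click 3 (3,4) count=1: revealed 1 new [(3,4)] -> total=16

Answer: 16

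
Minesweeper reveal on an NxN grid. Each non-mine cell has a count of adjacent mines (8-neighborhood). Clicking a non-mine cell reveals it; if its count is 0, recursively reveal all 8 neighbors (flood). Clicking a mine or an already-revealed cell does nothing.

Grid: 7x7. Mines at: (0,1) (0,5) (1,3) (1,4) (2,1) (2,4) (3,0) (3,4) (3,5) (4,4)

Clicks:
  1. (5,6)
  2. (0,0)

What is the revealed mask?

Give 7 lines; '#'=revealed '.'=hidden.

Answer: #......
.......
.......
.###...
####.##
#######
#######

Derivation:
Click 1 (5,6) count=0: revealed 23 new [(3,1) (3,2) (3,3) (4,0) (4,1) (4,2) (4,3) (4,5) (4,6) (5,0) (5,1) (5,2) (5,3) (5,4) (5,5) (5,6) (6,0) (6,1) (6,2) (6,3) (6,4) (6,5) (6,6)] -> total=23
Click 2 (0,0) count=1: revealed 1 new [(0,0)] -> total=24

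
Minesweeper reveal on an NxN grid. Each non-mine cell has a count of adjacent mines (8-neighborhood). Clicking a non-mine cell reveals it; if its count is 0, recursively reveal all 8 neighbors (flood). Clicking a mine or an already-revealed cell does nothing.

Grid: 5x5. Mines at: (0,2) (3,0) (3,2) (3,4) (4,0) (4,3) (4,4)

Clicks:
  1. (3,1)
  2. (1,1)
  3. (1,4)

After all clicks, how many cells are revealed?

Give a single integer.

Click 1 (3,1) count=3: revealed 1 new [(3,1)] -> total=1
Click 2 (1,1) count=1: revealed 1 new [(1,1)] -> total=2
Click 3 (1,4) count=0: revealed 6 new [(0,3) (0,4) (1,3) (1,4) (2,3) (2,4)] -> total=8

Answer: 8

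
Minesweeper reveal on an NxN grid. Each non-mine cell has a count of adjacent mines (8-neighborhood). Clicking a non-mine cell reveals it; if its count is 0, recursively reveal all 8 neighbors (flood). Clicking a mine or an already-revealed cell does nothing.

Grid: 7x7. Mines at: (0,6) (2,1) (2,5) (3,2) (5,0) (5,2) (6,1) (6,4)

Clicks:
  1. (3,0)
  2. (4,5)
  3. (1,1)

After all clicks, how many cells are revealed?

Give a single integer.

Answer: 16

Derivation:
Click 1 (3,0) count=1: revealed 1 new [(3,0)] -> total=1
Click 2 (4,5) count=0: revealed 14 new [(3,3) (3,4) (3,5) (3,6) (4,3) (4,4) (4,5) (4,6) (5,3) (5,4) (5,5) (5,6) (6,5) (6,6)] -> total=15
Click 3 (1,1) count=1: revealed 1 new [(1,1)] -> total=16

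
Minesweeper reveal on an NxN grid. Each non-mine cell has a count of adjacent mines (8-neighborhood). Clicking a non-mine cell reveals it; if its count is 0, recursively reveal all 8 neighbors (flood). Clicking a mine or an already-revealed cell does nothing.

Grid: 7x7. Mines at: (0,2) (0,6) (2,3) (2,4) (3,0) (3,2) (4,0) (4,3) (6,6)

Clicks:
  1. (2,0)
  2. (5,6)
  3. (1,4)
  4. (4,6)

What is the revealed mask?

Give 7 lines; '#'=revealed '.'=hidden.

Answer: .......
....###
#....##
....###
....###
....###
.......

Derivation:
Click 1 (2,0) count=1: revealed 1 new [(2,0)] -> total=1
Click 2 (5,6) count=1: revealed 1 new [(5,6)] -> total=2
Click 3 (1,4) count=2: revealed 1 new [(1,4)] -> total=3
Click 4 (4,6) count=0: revealed 12 new [(1,5) (1,6) (2,5) (2,6) (3,4) (3,5) (3,6) (4,4) (4,5) (4,6) (5,4) (5,5)] -> total=15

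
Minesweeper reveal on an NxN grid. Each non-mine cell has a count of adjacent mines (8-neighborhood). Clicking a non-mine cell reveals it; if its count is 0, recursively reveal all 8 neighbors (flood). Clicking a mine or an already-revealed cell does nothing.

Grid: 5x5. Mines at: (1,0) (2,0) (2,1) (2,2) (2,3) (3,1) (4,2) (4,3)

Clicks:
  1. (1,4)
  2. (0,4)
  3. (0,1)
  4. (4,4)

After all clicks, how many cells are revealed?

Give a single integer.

Answer: 9

Derivation:
Click 1 (1,4) count=1: revealed 1 new [(1,4)] -> total=1
Click 2 (0,4) count=0: revealed 7 new [(0,1) (0,2) (0,3) (0,4) (1,1) (1,2) (1,3)] -> total=8
Click 3 (0,1) count=1: revealed 0 new [(none)] -> total=8
Click 4 (4,4) count=1: revealed 1 new [(4,4)] -> total=9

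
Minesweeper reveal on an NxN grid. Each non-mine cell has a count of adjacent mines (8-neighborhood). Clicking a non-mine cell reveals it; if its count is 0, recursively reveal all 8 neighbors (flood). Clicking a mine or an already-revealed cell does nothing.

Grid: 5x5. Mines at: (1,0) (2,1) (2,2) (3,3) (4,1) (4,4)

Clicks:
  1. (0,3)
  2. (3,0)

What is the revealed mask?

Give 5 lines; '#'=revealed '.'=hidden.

Click 1 (0,3) count=0: revealed 10 new [(0,1) (0,2) (0,3) (0,4) (1,1) (1,2) (1,3) (1,4) (2,3) (2,4)] -> total=10
Click 2 (3,0) count=2: revealed 1 new [(3,0)] -> total=11

Answer: .####
.####
...##
#....
.....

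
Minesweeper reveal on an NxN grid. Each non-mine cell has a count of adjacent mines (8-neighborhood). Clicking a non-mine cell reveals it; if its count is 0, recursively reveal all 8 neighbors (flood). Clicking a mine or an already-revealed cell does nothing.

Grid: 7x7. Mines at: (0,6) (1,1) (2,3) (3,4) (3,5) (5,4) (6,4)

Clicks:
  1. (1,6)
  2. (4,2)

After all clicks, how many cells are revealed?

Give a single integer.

Answer: 20

Derivation:
Click 1 (1,6) count=1: revealed 1 new [(1,6)] -> total=1
Click 2 (4,2) count=0: revealed 19 new [(2,0) (2,1) (2,2) (3,0) (3,1) (3,2) (3,3) (4,0) (4,1) (4,2) (4,3) (5,0) (5,1) (5,2) (5,3) (6,0) (6,1) (6,2) (6,3)] -> total=20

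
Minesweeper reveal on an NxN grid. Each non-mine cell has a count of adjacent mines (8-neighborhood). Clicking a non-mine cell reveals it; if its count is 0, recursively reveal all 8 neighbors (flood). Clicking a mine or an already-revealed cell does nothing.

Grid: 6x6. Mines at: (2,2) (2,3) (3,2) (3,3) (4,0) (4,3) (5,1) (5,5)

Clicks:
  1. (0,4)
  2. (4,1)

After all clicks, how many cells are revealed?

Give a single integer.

Answer: 23

Derivation:
Click 1 (0,4) count=0: revealed 22 new [(0,0) (0,1) (0,2) (0,3) (0,4) (0,5) (1,0) (1,1) (1,2) (1,3) (1,4) (1,5) (2,0) (2,1) (2,4) (2,5) (3,0) (3,1) (3,4) (3,5) (4,4) (4,5)] -> total=22
Click 2 (4,1) count=3: revealed 1 new [(4,1)] -> total=23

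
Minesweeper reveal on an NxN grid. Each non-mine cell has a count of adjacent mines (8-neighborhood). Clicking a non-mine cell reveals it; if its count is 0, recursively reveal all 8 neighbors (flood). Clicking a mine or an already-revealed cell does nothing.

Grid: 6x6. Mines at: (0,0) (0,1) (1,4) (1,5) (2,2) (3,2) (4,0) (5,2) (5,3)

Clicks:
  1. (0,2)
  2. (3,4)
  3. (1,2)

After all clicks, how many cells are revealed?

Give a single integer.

Click 1 (0,2) count=1: revealed 1 new [(0,2)] -> total=1
Click 2 (3,4) count=0: revealed 11 new [(2,3) (2,4) (2,5) (3,3) (3,4) (3,5) (4,3) (4,4) (4,5) (5,4) (5,5)] -> total=12
Click 3 (1,2) count=2: revealed 1 new [(1,2)] -> total=13

Answer: 13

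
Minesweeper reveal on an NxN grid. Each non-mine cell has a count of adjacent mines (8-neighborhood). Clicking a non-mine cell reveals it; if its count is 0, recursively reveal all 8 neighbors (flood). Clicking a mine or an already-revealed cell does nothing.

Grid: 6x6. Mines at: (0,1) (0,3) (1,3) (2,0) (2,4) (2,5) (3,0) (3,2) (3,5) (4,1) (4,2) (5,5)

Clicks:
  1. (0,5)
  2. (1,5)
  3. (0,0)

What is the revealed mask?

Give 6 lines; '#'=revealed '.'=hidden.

Click 1 (0,5) count=0: revealed 4 new [(0,4) (0,5) (1,4) (1,5)] -> total=4
Click 2 (1,5) count=2: revealed 0 new [(none)] -> total=4
Click 3 (0,0) count=1: revealed 1 new [(0,0)] -> total=5

Answer: #...##
....##
......
......
......
......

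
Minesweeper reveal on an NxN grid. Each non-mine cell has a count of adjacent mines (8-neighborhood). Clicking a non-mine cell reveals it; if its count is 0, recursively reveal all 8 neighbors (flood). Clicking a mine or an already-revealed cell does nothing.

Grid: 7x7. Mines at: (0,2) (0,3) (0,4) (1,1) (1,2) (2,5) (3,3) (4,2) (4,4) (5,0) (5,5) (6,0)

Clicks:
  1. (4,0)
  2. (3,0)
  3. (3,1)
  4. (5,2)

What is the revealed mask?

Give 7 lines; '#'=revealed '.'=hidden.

Answer: .......
.......
##.....
##.....
##.....
..#....
.......

Derivation:
Click 1 (4,0) count=1: revealed 1 new [(4,0)] -> total=1
Click 2 (3,0) count=0: revealed 5 new [(2,0) (2,1) (3,0) (3,1) (4,1)] -> total=6
Click 3 (3,1) count=1: revealed 0 new [(none)] -> total=6
Click 4 (5,2) count=1: revealed 1 new [(5,2)] -> total=7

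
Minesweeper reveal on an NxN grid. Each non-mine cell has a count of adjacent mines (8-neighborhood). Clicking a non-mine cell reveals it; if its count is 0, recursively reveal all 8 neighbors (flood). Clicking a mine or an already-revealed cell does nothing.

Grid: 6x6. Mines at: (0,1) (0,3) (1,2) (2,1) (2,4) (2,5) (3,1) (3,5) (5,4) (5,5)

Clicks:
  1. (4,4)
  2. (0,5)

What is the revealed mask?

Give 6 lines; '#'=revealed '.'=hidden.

Click 1 (4,4) count=3: revealed 1 new [(4,4)] -> total=1
Click 2 (0,5) count=0: revealed 4 new [(0,4) (0,5) (1,4) (1,5)] -> total=5

Answer: ....##
....##
......
......
....#.
......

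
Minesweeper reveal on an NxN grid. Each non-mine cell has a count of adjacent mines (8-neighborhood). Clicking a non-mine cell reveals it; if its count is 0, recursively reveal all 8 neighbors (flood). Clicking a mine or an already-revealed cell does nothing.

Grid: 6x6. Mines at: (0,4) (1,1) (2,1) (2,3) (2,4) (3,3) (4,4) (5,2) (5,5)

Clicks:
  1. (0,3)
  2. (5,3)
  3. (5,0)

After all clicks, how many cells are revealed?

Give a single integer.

Answer: 8

Derivation:
Click 1 (0,3) count=1: revealed 1 new [(0,3)] -> total=1
Click 2 (5,3) count=2: revealed 1 new [(5,3)] -> total=2
Click 3 (5,0) count=0: revealed 6 new [(3,0) (3,1) (4,0) (4,1) (5,0) (5,1)] -> total=8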